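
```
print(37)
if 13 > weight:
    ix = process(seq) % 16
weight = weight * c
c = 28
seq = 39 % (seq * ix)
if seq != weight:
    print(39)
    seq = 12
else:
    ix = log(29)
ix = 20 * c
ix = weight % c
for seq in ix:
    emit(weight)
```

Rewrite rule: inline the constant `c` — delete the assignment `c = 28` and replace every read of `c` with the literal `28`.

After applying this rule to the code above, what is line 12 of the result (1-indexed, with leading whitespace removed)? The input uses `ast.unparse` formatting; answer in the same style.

Transformed code:
print(37)
if 13 > weight:
    ix = process(seq) % 16
weight = weight * 28
seq = 39 % (seq * ix)
if seq != weight:
    print(39)
    seq = 12
else:
    ix = log(29)
ix = 20 * 28
ix = weight % 28
for seq in ix:
    emit(weight)

ix = weight % 28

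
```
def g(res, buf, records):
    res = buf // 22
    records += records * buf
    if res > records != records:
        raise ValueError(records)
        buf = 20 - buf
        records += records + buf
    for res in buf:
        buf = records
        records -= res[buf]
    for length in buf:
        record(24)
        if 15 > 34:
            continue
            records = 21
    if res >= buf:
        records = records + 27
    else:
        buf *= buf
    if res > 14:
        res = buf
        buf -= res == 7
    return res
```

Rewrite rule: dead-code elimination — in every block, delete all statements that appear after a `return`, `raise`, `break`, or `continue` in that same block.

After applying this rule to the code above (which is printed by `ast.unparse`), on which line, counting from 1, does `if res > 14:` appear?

17

Transformed code:
def g(res, buf, records):
    res = buf // 22
    records += records * buf
    if res > records != records:
        raise ValueError(records)
    for res in buf:
        buf = records
        records -= res[buf]
    for length in buf:
        record(24)
        if 15 > 34:
            continue
    if res >= buf:
        records = records + 27
    else:
        buf *= buf
    if res > 14:
        res = buf
        buf -= res == 7
    return res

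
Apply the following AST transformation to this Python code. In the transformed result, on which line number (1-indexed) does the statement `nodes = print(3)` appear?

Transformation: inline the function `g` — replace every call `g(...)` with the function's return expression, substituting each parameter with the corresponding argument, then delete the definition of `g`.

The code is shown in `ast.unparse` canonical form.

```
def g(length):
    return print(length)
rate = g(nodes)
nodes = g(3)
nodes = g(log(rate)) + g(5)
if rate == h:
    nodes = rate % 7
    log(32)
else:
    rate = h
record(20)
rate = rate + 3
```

Transformed code:
rate = print(nodes)
nodes = print(3)
nodes = print(log(rate)) + print(5)
if rate == h:
    nodes = rate % 7
    log(32)
else:
    rate = h
record(20)
rate = rate + 3

2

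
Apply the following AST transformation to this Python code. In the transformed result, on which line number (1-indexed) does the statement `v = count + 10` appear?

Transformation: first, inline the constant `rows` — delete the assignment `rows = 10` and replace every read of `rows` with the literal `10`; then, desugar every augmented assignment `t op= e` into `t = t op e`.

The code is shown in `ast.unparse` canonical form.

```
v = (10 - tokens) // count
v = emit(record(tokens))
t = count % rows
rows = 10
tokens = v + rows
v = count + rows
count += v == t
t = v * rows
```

Transformed code:
v = (10 - tokens) // count
v = emit(record(tokens))
t = count % 10
tokens = v + 10
v = count + 10
count = count + (v == t)
t = v * 10

5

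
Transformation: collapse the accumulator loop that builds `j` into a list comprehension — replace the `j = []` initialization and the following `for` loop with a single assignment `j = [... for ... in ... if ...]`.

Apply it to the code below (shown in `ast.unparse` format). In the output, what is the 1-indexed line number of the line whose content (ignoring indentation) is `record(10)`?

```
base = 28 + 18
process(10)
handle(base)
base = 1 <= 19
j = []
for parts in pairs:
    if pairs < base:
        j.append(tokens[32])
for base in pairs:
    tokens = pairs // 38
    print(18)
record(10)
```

9

Transformed code:
base = 28 + 18
process(10)
handle(base)
base = 1 <= 19
j = [tokens[32] for parts in pairs if pairs < base]
for base in pairs:
    tokens = pairs // 38
    print(18)
record(10)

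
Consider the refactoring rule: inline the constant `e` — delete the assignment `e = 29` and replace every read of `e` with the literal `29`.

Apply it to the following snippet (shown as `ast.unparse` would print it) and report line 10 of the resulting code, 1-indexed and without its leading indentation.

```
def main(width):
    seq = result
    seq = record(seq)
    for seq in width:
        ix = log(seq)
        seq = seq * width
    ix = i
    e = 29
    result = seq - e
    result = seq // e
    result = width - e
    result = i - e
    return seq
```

Transformed code:
def main(width):
    seq = result
    seq = record(seq)
    for seq in width:
        ix = log(seq)
        seq = seq * width
    ix = i
    result = seq - 29
    result = seq // 29
    result = width - 29
    result = i - 29
    return seq

result = width - 29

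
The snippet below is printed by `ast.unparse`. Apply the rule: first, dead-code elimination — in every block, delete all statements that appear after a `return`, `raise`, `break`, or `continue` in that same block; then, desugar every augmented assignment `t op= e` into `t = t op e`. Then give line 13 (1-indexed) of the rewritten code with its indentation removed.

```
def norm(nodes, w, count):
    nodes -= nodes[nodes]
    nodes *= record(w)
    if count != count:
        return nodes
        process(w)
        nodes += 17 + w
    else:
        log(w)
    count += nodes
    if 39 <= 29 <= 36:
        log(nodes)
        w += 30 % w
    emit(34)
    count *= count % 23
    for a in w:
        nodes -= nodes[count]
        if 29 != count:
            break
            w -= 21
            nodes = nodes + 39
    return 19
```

Transformed code:
def norm(nodes, w, count):
    nodes = nodes - nodes[nodes]
    nodes = nodes * record(w)
    if count != count:
        return nodes
    else:
        log(w)
    count = count + nodes
    if 39 <= 29 <= 36:
        log(nodes)
        w = w + 30 % w
    emit(34)
    count = count * (count % 23)
    for a in w:
        nodes = nodes - nodes[count]
        if 29 != count:
            break
    return 19

count = count * (count % 23)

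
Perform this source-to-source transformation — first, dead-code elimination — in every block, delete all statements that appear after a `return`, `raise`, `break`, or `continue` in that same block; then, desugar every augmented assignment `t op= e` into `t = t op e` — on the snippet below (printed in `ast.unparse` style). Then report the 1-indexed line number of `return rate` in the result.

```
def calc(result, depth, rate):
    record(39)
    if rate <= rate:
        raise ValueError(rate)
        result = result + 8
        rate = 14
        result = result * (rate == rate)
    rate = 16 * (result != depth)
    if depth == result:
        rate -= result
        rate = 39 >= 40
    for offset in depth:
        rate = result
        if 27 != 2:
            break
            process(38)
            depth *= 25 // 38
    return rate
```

Transformed code:
def calc(result, depth, rate):
    record(39)
    if rate <= rate:
        raise ValueError(rate)
    rate = 16 * (result != depth)
    if depth == result:
        rate = rate - result
        rate = 39 >= 40
    for offset in depth:
        rate = result
        if 27 != 2:
            break
    return rate

13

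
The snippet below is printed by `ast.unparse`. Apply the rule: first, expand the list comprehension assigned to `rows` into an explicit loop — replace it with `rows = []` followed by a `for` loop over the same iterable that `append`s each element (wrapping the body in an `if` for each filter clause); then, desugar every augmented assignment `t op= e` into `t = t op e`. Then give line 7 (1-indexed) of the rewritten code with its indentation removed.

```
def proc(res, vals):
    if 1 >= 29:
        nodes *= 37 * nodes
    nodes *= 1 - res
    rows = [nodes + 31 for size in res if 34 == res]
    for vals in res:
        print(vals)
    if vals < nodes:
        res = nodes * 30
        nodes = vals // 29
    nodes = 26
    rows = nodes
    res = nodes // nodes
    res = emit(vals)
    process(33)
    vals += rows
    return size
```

Transformed code:
def proc(res, vals):
    if 1 >= 29:
        nodes = nodes * (37 * nodes)
    nodes = nodes * (1 - res)
    rows = []
    for size in res:
        if 34 == res:
            rows.append(nodes + 31)
    for vals in res:
        print(vals)
    if vals < nodes:
        res = nodes * 30
        nodes = vals // 29
    nodes = 26
    rows = nodes
    res = nodes // nodes
    res = emit(vals)
    process(33)
    vals = vals + rows
    return size

if 34 == res:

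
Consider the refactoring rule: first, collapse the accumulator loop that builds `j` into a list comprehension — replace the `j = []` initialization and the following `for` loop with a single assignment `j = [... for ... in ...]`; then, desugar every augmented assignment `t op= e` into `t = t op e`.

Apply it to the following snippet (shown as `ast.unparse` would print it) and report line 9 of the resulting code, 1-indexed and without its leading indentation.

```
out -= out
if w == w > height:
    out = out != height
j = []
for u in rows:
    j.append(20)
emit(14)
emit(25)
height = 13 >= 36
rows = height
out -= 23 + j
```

Transformed code:
out = out - out
if w == w > height:
    out = out != height
j = [20 for u in rows]
emit(14)
emit(25)
height = 13 >= 36
rows = height
out = out - (23 + j)

out = out - (23 + j)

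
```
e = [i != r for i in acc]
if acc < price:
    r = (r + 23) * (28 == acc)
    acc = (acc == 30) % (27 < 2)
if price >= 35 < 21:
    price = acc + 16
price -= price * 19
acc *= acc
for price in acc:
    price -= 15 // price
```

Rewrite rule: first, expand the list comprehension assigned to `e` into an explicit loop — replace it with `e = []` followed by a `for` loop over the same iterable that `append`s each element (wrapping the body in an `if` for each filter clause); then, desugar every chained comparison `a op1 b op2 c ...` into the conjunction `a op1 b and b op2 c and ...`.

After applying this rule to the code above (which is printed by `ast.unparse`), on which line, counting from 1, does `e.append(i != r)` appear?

Transformed code:
e = []
for i in acc:
    e.append(i != r)
if acc < price:
    r = (r + 23) * (28 == acc)
    acc = (acc == 30) % (27 < 2)
if price >= 35 and 35 < 21:
    price = acc + 16
price -= price * 19
acc *= acc
for price in acc:
    price -= 15 // price

3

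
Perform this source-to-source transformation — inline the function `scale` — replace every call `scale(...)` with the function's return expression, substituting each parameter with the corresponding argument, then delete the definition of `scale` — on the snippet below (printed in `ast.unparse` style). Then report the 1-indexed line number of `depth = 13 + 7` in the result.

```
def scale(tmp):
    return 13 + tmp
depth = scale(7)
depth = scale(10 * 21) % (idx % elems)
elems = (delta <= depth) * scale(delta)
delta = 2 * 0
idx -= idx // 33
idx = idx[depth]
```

Transformed code:
depth = 13 + 7
depth = (13 + 10 * 21) % (idx % elems)
elems = (delta <= depth) * (13 + delta)
delta = 2 * 0
idx -= idx // 33
idx = idx[depth]

1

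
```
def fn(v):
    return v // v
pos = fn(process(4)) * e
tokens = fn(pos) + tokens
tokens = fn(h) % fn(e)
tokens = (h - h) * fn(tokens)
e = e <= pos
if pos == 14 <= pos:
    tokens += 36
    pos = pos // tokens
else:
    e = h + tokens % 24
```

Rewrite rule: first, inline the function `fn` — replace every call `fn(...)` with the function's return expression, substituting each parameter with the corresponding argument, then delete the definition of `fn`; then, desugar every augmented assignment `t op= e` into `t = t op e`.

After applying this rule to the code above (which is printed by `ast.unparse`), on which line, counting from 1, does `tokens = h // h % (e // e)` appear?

3

Transformed code:
pos = process(4) // process(4) * e
tokens = pos // pos + tokens
tokens = h // h % (e // e)
tokens = (h - h) * (tokens // tokens)
e = e <= pos
if pos == 14 <= pos:
    tokens = tokens + 36
    pos = pos // tokens
else:
    e = h + tokens % 24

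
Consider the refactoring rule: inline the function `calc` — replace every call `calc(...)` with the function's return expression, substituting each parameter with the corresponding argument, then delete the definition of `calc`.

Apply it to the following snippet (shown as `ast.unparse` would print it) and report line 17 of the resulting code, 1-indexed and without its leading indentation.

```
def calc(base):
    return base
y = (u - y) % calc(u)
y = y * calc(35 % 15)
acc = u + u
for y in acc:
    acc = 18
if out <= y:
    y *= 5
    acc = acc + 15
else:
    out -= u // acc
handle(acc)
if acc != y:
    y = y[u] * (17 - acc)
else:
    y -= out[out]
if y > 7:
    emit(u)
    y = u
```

Transformed code:
y = (u - y) % u
y = y * (35 % 15)
acc = u + u
for y in acc:
    acc = 18
if out <= y:
    y *= 5
    acc = acc + 15
else:
    out -= u // acc
handle(acc)
if acc != y:
    y = y[u] * (17 - acc)
else:
    y -= out[out]
if y > 7:
    emit(u)
    y = u

emit(u)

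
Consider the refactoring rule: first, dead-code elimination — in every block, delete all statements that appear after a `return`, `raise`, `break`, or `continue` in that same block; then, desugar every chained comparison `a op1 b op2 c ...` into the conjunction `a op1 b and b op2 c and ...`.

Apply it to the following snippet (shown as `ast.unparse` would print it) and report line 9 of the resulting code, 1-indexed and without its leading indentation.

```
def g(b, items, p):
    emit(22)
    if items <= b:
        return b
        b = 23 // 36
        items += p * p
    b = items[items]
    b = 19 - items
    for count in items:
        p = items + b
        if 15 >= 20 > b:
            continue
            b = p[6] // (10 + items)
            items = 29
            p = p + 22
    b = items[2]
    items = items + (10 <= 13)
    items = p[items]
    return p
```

if 15 >= 20 and 20 > b:

Transformed code:
def g(b, items, p):
    emit(22)
    if items <= b:
        return b
    b = items[items]
    b = 19 - items
    for count in items:
        p = items + b
        if 15 >= 20 and 20 > b:
            continue
    b = items[2]
    items = items + (10 <= 13)
    items = p[items]
    return p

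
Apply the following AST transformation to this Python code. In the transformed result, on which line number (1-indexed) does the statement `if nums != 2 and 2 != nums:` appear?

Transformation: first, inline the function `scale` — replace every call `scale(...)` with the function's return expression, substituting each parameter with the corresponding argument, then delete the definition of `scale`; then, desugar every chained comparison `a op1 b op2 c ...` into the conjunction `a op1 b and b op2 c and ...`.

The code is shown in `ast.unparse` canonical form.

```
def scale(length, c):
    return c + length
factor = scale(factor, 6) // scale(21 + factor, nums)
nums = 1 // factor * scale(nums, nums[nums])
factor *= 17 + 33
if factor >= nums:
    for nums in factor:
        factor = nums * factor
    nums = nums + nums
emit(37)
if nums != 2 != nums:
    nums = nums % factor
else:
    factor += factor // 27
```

9

Transformed code:
factor = (6 + factor) // (nums + (21 + factor))
nums = 1 // factor * (nums[nums] + nums)
factor *= 17 + 33
if factor >= nums:
    for nums in factor:
        factor = nums * factor
    nums = nums + nums
emit(37)
if nums != 2 and 2 != nums:
    nums = nums % factor
else:
    factor += factor // 27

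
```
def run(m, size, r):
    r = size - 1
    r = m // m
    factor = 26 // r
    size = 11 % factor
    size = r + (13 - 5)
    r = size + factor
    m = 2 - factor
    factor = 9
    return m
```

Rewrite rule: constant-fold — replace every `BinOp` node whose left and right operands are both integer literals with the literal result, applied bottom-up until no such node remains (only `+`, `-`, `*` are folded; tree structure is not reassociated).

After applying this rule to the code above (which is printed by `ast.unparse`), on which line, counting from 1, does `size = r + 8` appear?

Transformed code:
def run(m, size, r):
    r = size - 1
    r = m // m
    factor = 26 // r
    size = 11 % factor
    size = r + 8
    r = size + factor
    m = 2 - factor
    factor = 9
    return m

6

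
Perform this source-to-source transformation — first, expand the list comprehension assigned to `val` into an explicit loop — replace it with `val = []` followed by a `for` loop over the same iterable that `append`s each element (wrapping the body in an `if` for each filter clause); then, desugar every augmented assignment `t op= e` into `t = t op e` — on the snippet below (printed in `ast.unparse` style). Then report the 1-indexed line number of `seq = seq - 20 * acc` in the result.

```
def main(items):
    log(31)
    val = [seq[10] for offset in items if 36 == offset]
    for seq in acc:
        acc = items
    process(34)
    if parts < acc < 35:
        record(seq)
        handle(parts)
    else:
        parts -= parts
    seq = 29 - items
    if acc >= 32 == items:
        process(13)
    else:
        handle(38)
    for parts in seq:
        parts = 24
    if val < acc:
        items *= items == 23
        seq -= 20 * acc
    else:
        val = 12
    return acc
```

Transformed code:
def main(items):
    log(31)
    val = []
    for offset in items:
        if 36 == offset:
            val.append(seq[10])
    for seq in acc:
        acc = items
    process(34)
    if parts < acc < 35:
        record(seq)
        handle(parts)
    else:
        parts = parts - parts
    seq = 29 - items
    if acc >= 32 == items:
        process(13)
    else:
        handle(38)
    for parts in seq:
        parts = 24
    if val < acc:
        items = items * (items == 23)
        seq = seq - 20 * acc
    else:
        val = 12
    return acc

24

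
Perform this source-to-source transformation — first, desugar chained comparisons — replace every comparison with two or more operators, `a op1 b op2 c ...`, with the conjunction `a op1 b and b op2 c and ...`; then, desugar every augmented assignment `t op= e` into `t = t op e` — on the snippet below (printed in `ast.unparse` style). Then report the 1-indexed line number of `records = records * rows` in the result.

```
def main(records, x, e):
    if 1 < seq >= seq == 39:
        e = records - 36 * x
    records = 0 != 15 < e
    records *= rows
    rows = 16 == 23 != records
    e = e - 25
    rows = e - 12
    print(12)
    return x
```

Transformed code:
def main(records, x, e):
    if 1 < seq and seq >= seq and (seq == 39):
        e = records - 36 * x
    records = 0 != 15 and 15 < e
    records = records * rows
    rows = 16 == 23 and 23 != records
    e = e - 25
    rows = e - 12
    print(12)
    return x

5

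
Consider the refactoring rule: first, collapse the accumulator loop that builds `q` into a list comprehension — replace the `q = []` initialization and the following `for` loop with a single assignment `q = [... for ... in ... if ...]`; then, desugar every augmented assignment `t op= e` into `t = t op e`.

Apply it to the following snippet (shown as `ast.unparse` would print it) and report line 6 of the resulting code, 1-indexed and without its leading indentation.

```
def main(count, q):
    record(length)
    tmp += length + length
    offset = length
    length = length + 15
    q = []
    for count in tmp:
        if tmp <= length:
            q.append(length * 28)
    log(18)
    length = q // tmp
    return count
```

q = [length * 28 for count in tmp if tmp <= length]

Transformed code:
def main(count, q):
    record(length)
    tmp = tmp + (length + length)
    offset = length
    length = length + 15
    q = [length * 28 for count in tmp if tmp <= length]
    log(18)
    length = q // tmp
    return count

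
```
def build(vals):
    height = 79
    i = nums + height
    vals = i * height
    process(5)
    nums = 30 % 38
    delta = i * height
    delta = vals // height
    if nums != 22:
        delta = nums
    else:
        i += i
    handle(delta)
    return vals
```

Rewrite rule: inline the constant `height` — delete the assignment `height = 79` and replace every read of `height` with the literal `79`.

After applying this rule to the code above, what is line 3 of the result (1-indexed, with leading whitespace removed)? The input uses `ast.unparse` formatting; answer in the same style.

vals = i * 79

Transformed code:
def build(vals):
    i = nums + 79
    vals = i * 79
    process(5)
    nums = 30 % 38
    delta = i * 79
    delta = vals // 79
    if nums != 22:
        delta = nums
    else:
        i += i
    handle(delta)
    return vals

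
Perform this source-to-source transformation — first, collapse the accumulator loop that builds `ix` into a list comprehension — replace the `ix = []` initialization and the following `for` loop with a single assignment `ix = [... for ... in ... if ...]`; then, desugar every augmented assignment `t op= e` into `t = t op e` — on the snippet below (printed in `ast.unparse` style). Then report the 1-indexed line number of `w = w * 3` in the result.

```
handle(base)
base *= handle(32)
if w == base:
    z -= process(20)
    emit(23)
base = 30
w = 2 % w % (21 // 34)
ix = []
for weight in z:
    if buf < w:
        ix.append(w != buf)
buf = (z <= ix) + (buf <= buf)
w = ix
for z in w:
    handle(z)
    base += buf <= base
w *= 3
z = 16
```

Transformed code:
handle(base)
base = base * handle(32)
if w == base:
    z = z - process(20)
    emit(23)
base = 30
w = 2 % w % (21 // 34)
ix = [w != buf for weight in z if buf < w]
buf = (z <= ix) + (buf <= buf)
w = ix
for z in w:
    handle(z)
    base = base + (buf <= base)
w = w * 3
z = 16

14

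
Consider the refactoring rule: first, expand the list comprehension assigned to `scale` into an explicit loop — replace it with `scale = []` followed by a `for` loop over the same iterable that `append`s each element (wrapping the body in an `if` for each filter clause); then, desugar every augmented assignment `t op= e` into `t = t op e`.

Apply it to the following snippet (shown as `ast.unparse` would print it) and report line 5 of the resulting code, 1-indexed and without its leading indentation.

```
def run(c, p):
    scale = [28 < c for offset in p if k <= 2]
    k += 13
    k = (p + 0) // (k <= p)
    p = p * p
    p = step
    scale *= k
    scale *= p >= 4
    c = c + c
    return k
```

Transformed code:
def run(c, p):
    scale = []
    for offset in p:
        if k <= 2:
            scale.append(28 < c)
    k = k + 13
    k = (p + 0) // (k <= p)
    p = p * p
    p = step
    scale = scale * k
    scale = scale * (p >= 4)
    c = c + c
    return k

scale.append(28 < c)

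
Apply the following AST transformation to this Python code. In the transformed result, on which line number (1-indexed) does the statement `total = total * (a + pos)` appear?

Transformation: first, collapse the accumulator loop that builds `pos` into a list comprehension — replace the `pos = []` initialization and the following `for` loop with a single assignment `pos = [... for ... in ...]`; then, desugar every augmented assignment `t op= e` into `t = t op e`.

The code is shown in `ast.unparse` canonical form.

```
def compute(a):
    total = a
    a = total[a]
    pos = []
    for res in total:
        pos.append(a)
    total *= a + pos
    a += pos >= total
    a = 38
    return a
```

5

Transformed code:
def compute(a):
    total = a
    a = total[a]
    pos = [a for res in total]
    total = total * (a + pos)
    a = a + (pos >= total)
    a = 38
    return a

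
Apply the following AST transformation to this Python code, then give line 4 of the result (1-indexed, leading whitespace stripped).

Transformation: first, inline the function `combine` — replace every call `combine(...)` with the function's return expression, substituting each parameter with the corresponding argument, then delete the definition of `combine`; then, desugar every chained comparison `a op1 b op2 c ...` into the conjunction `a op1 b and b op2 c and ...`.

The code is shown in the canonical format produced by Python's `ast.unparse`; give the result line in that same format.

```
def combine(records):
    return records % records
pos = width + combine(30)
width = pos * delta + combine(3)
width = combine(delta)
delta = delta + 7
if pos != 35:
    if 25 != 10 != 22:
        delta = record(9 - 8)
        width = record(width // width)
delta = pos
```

delta = delta + 7

Transformed code:
pos = width + 30 % 30
width = pos * delta + 3 % 3
width = delta % delta
delta = delta + 7
if pos != 35:
    if 25 != 10 and 10 != 22:
        delta = record(9 - 8)
        width = record(width // width)
delta = pos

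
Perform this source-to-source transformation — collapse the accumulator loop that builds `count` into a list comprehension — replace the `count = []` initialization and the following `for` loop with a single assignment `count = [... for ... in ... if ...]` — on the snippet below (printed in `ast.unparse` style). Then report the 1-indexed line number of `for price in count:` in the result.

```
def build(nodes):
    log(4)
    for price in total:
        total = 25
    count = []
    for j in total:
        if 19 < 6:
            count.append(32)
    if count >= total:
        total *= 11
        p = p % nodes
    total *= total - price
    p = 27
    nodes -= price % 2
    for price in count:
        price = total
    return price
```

Transformed code:
def build(nodes):
    log(4)
    for price in total:
        total = 25
    count = [32 for j in total if 19 < 6]
    if count >= total:
        total *= 11
        p = p % nodes
    total *= total - price
    p = 27
    nodes -= price % 2
    for price in count:
        price = total
    return price

12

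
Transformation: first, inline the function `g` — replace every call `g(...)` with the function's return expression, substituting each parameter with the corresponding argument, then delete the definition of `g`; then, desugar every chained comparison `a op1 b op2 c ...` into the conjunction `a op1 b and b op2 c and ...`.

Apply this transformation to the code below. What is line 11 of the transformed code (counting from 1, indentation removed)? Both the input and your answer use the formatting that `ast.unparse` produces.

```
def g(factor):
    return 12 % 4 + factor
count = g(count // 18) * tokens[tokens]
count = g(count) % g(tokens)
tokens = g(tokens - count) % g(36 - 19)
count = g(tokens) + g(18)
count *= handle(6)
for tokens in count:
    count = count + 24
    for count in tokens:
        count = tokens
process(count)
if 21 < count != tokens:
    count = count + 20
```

Transformed code:
count = (12 % 4 + count // 18) * tokens[tokens]
count = (12 % 4 + count) % (12 % 4 + tokens)
tokens = (12 % 4 + (tokens - count)) % (12 % 4 + (36 - 19))
count = 12 % 4 + tokens + (12 % 4 + 18)
count *= handle(6)
for tokens in count:
    count = count + 24
    for count in tokens:
        count = tokens
process(count)
if 21 < count and count != tokens:
    count = count + 20

if 21 < count and count != tokens:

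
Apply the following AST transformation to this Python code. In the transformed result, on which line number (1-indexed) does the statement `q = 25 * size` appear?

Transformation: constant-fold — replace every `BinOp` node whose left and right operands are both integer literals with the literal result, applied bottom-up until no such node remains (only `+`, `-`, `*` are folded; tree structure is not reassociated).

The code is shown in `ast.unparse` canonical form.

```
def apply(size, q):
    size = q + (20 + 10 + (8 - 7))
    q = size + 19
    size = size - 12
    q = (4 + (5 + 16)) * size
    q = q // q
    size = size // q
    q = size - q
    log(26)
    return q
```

5

Transformed code:
def apply(size, q):
    size = q + 31
    q = size + 19
    size = size - 12
    q = 25 * size
    q = q // q
    size = size // q
    q = size - q
    log(26)
    return q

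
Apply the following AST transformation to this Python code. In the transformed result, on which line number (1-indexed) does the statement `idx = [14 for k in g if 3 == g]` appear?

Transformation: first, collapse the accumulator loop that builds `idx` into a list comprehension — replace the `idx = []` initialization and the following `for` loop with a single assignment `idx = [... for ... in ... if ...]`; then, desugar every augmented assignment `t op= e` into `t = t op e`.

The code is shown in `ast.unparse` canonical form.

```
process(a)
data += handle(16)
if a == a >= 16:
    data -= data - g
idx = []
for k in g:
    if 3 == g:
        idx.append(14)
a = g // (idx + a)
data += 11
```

Transformed code:
process(a)
data = data + handle(16)
if a == a >= 16:
    data = data - (data - g)
idx = [14 for k in g if 3 == g]
a = g // (idx + a)
data = data + 11

5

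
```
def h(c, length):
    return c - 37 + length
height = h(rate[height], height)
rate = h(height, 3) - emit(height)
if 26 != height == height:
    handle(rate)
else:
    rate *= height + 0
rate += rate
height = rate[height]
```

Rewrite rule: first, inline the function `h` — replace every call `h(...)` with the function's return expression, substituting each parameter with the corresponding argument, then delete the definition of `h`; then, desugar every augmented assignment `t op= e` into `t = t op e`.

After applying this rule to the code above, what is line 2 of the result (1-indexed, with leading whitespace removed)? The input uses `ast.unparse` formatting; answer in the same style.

Transformed code:
height = rate[height] - 37 + height
rate = height - 37 + 3 - emit(height)
if 26 != height == height:
    handle(rate)
else:
    rate = rate * (height + 0)
rate = rate + rate
height = rate[height]

rate = height - 37 + 3 - emit(height)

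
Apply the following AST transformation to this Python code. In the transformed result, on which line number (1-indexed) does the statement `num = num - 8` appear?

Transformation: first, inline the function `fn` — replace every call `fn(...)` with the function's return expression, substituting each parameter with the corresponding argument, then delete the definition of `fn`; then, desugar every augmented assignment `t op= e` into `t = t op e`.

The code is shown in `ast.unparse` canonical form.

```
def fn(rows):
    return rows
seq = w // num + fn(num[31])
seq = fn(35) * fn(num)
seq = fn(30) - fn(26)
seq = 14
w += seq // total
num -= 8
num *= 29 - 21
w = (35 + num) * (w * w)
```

6

Transformed code:
seq = w // num + num[31]
seq = 35 * num
seq = 30 - 26
seq = 14
w = w + seq // total
num = num - 8
num = num * (29 - 21)
w = (35 + num) * (w * w)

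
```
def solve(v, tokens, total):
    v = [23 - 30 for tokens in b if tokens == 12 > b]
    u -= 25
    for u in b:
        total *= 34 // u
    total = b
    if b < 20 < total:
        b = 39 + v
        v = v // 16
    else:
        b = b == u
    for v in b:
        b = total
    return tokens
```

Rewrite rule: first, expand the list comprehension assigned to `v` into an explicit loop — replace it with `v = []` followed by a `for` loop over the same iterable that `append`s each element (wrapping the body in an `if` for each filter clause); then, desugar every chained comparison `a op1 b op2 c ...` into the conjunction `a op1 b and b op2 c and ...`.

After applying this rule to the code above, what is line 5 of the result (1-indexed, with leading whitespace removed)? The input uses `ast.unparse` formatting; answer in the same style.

Transformed code:
def solve(v, tokens, total):
    v = []
    for tokens in b:
        if tokens == 12 and 12 > b:
            v.append(23 - 30)
    u -= 25
    for u in b:
        total *= 34 // u
    total = b
    if b < 20 and 20 < total:
        b = 39 + v
        v = v // 16
    else:
        b = b == u
    for v in b:
        b = total
    return tokens

v.append(23 - 30)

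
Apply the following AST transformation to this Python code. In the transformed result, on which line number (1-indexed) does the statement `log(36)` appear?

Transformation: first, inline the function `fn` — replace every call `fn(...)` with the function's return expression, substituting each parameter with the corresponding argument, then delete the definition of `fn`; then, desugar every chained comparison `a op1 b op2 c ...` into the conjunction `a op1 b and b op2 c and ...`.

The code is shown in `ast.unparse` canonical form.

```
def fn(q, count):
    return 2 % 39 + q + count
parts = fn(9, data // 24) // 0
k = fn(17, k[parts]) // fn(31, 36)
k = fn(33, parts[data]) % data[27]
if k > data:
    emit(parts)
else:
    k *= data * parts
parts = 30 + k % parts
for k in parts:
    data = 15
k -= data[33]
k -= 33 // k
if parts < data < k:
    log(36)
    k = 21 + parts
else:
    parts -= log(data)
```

14

Transformed code:
parts = (2 % 39 + 9 + data // 24) // 0
k = (2 % 39 + 17 + k[parts]) // (2 % 39 + 31 + 36)
k = (2 % 39 + 33 + parts[data]) % data[27]
if k > data:
    emit(parts)
else:
    k *= data * parts
parts = 30 + k % parts
for k in parts:
    data = 15
k -= data[33]
k -= 33 // k
if parts < data and data < k:
    log(36)
    k = 21 + parts
else:
    parts -= log(data)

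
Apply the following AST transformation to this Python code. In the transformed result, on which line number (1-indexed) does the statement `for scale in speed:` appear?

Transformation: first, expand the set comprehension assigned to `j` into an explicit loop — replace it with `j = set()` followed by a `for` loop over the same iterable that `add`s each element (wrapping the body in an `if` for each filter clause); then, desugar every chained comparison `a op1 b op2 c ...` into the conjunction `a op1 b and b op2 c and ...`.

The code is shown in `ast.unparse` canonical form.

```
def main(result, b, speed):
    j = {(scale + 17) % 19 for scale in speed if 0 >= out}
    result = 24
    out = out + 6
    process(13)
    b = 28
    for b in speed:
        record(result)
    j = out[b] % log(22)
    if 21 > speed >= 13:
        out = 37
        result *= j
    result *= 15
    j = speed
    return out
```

Transformed code:
def main(result, b, speed):
    j = set()
    for scale in speed:
        if 0 >= out:
            j.add((scale + 17) % 19)
    result = 24
    out = out + 6
    process(13)
    b = 28
    for b in speed:
        record(result)
    j = out[b] % log(22)
    if 21 > speed and speed >= 13:
        out = 37
        result *= j
    result *= 15
    j = speed
    return out

3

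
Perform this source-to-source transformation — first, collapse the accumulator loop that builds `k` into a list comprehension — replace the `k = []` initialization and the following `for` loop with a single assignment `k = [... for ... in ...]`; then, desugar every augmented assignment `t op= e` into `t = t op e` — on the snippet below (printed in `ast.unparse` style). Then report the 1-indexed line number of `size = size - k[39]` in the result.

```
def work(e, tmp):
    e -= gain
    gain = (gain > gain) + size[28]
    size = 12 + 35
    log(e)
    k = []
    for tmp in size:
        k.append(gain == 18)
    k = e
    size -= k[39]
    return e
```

Transformed code:
def work(e, tmp):
    e = e - gain
    gain = (gain > gain) + size[28]
    size = 12 + 35
    log(e)
    k = [gain == 18 for tmp in size]
    k = e
    size = size - k[39]
    return e

8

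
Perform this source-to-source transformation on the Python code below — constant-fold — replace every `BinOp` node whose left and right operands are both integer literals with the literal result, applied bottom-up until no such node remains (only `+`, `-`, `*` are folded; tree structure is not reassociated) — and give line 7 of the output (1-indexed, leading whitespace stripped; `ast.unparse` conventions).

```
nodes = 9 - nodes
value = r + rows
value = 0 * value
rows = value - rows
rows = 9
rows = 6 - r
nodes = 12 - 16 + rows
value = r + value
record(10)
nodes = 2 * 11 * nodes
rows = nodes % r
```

Transformed code:
nodes = 9 - nodes
value = r + rows
value = 0 * value
rows = value - rows
rows = 9
rows = 6 - r
nodes = -4 + rows
value = r + value
record(10)
nodes = 22 * nodes
rows = nodes % r

nodes = -4 + rows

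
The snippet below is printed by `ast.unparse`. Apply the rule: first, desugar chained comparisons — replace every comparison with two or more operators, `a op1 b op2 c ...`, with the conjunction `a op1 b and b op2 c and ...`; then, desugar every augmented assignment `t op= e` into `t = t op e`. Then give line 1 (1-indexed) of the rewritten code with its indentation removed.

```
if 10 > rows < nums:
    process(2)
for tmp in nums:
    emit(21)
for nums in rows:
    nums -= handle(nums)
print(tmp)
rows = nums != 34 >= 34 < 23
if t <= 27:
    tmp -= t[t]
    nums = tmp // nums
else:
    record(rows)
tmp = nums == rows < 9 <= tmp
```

if 10 > rows and rows < nums:

Transformed code:
if 10 > rows and rows < nums:
    process(2)
for tmp in nums:
    emit(21)
for nums in rows:
    nums = nums - handle(nums)
print(tmp)
rows = nums != 34 and 34 >= 34 and (34 < 23)
if t <= 27:
    tmp = tmp - t[t]
    nums = tmp // nums
else:
    record(rows)
tmp = nums == rows and rows < 9 and (9 <= tmp)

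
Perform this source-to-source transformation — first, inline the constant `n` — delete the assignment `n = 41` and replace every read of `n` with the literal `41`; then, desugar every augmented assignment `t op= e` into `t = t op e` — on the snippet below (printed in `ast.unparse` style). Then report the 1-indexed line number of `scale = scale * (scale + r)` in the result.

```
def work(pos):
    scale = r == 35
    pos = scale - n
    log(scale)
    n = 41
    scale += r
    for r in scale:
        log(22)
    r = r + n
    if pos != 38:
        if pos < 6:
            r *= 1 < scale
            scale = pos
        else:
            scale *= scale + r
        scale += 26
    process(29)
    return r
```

Transformed code:
def work(pos):
    scale = r == 35
    pos = scale - 41
    log(scale)
    scale = scale + r
    for r in scale:
        log(22)
    r = r + 41
    if pos != 38:
        if pos < 6:
            r = r * (1 < scale)
            scale = pos
        else:
            scale = scale * (scale + r)
        scale = scale + 26
    process(29)
    return r

14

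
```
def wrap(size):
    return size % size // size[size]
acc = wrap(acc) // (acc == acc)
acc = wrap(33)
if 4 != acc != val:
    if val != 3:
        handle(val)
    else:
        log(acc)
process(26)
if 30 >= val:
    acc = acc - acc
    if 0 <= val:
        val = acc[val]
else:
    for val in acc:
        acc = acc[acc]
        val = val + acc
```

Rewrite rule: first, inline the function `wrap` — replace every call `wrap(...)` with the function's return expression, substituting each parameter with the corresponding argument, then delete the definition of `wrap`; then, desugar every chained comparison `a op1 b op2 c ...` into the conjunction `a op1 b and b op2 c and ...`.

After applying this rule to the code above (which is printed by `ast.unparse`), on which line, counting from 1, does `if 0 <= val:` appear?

11

Transformed code:
acc = acc % acc // acc[acc] // (acc == acc)
acc = 33 % 33 // 33[33]
if 4 != acc and acc != val:
    if val != 3:
        handle(val)
    else:
        log(acc)
process(26)
if 30 >= val:
    acc = acc - acc
    if 0 <= val:
        val = acc[val]
else:
    for val in acc:
        acc = acc[acc]
        val = val + acc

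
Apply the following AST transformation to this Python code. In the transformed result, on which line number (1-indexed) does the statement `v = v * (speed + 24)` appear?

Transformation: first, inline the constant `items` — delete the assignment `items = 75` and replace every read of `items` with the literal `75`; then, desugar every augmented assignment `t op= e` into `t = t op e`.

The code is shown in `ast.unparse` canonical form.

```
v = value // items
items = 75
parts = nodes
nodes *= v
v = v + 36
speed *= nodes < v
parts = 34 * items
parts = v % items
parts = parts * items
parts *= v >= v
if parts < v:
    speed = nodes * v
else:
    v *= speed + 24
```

Transformed code:
v = value // 75
parts = nodes
nodes = nodes * v
v = v + 36
speed = speed * (nodes < v)
parts = 34 * 75
parts = v % 75
parts = parts * 75
parts = parts * (v >= v)
if parts < v:
    speed = nodes * v
else:
    v = v * (speed + 24)

13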